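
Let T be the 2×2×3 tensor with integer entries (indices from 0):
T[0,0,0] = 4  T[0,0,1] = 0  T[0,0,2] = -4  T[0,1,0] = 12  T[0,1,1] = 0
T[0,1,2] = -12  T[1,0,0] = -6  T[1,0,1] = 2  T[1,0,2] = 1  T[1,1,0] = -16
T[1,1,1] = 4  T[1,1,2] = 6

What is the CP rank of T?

2

Lower bound: the mode-2 unfolding of T (rows indexed by j, columns by (i,k) = (0,0), (0,1), (0,2), (1,0), (1,1), (1,2)) is [[4, 0, -4, -6, 2, 1], [12, 0, -12, -16, 4, 6]].
There the 2×2 minor on rows j ∈ {0, 1}, columns (i,k) ∈ {(0,0), (1,0)} is det [[4, -6], [12, -16]] = 8 ≠ 0, so this unfolding has rank ≥ 2; CP rank is at least every unfolding rank, so rank(T) ≥ 2. (Flattening ranks never certify an upper bound on CP rank; for that we must actually write T with 2 rank-1 terms.)
Upper bound — finding two terms. Write S_k = T[:,:,k] for the frontal slices: S₀ = [[4, 12], [-6, -16]], S₁ = [[0, 0], [2, 4]], S₂ = [[-4, -12], [1, 6]].
If T = a₁ ⊗ b₁ ⊗ c₁ + a₂ ⊗ b₂ ⊗ c₂ then each S_k = c₁[k]·a₁b₁ᵀ + c₂[k]·a₂b₂ᵀ. S₀ and S₁ are linearly independent, so a₁b₁ᵀ and a₂b₂ᵀ must span the same plane of matrices: they are the rank-1 matrices of the form x·S₀ + y·S₁.
det(x·S₀ + y·S₁) is 8·x² − 8·xy = 8·(x − y)(x), vanishing at (x:y) = (1:1) and (0:1).
M₁ = S₀ + S₁ = [[4, 12], [-4, -12]] = 4·[1, -1][1, 3]ᵀ and M₂ = S₁ = [[0, 0], [2, 4]] = 2·[0, 1][1, 2]ᵀ, so take a₁ = [1, -1], b₁ = [1, 3], a₂ = [0, 1], b₂ = [1, 2].
Each slice is an integer combination of E₁ = a₁b₁ᵀ and E₂ = a₂b₂ᵀ: S₀ = 4·E₁ − 2·E₂, S₁ = 2·E₂, S₂ = −4·E₁ − 3·E₂; reading off coefficients, c₁ = [4, 0, -4] and c₂ = [-2, 2, -3].
Hence T = [1, -1] ⊗ [1, 3] ⊗ [4, 0, -4] + [0, 1] ⊗ [1, 2] ⊗ [-2, 2, -3], so rank(T) ≤ 2.
These bounds meet, so rank(T) = 2.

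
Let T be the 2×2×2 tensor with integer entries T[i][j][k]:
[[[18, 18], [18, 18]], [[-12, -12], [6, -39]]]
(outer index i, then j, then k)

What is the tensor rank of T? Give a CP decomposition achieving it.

Lower bound: the mode-3 unfolding of T (rows indexed by k, columns by (i,j) = (0,0), (0,1), (1,0), (1,1)) is [[18, 18, -12, 6], [18, 18, -12, -39]].
There the 2×2 minor on rows k ∈ {0, 1}, columns (i,j) ∈ {(0,0), (1,1)} is det [[18, 6], [18, -39]] = -810 ≠ 0, so this unfolding has rank ≥ 2; CP rank is at least every unfolding rank, so rank(T) ≥ 2. (Unfolding ranks only ever bound the CP rank from below — rank(T) can be strictly larger than all of them — so the matching upper bound has to come from an explicit 2-term decomposition.)
Upper bound — finding two terms. Write S_k = T[:,:,k] for the frontal slices: S₀ = [[18, 18], [-12, 6]], S₁ = [[18, 18], [-12, -39]].
If T = a₁ ∘ b₁ ∘ c₁ + a₂ ∘ b₂ ∘ c₂ then each S_k = c₁[k]·a₁b₁ᵀ + c₂[k]·a₂b₂ᵀ. S₀ and S₁ are linearly independent, so a₁b₁ᵀ and a₂b₂ᵀ must span the same plane of matrices: they are the rank-1 matrices of the form x·S₀ + y·S₁.
det(x·S₀ + y·S₁) is 324·x² − 162·xy − 486·y² = 162·(2·x − 3·y)(x + y), vanishing at (x:y) = (3:2) and (1:-1).
M₁ = 3·S₀ + 2·S₁ = [[90, 90], [-60, -60]] = 30·(3, -2)(1, 1)ᵀ and M₂ = S₀ − S₁ = [[0, 0], [0, 45]] = 45·(0, 1)(0, 1)ᵀ, so take a₁ = (3, -2), b₁ = (1, 1), a₂ = (0, 1), b₂ = (0, 1).
Each slice is an integer combination of E₁ = a₁b₁ᵀ and E₂ = a₂b₂ᵀ: S₀ = 6·E₁ + 18·E₂, S₁ = 6·E₁ − 27·E₂; reading off coefficients, c₁ = (6, 6) and c₂ = (18, -27).
Hence T = (3, -2) ∘ (1, 1) ∘ (6, 6) + (0, 1) ∘ (0, 1) ∘ (18, -27), so rank(T) ≤ 2.
These bounds meet, so rank(T) = 2.

rank(T) = 2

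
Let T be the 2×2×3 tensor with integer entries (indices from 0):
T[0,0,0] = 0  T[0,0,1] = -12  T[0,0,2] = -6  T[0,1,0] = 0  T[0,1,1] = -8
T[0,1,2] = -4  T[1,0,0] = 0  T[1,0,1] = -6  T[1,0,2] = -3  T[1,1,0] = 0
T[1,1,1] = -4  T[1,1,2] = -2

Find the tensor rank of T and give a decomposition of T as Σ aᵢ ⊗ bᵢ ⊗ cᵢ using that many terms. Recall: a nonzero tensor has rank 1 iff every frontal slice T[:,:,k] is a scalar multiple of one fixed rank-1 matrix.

rank(T) = 1

Lower bound: T ≠ 0 (e.g. T[0,0,1] = -12), so rank(T) ≥ 1.
Upper bound: if T = a ⊗ b ⊗ c then every fibre of T is a multiple of the corresponding factor, so read the factors off the fibres through the nonzero entry T[0,0,1] = -12.
The mode-1 fibre T[:,0,1] = [-12, -6] gives a = [2, 1] (primitive direction); the mode-2 fibre T[0,:,1] = [-12, -8] gives b = [3, 2]; then c[k] = T[0,0,k] / (a[0]·b[0]) = [0, -12, -6] / 6 = [0, -2, -1].
Expanding [2, 1] ⊗ [3, 2] ⊗ [0, -2, -1] reproduces all 12 entries of T, so T = [2, 1] ⊗ [3, 2] ⊗ [0, -2, -1] and rank(T) ≤ 1.
These bounds meet, so rank(T) = 1.
Check entry T[0,0,2] = -6: (2)·(3)·(-1) = -6.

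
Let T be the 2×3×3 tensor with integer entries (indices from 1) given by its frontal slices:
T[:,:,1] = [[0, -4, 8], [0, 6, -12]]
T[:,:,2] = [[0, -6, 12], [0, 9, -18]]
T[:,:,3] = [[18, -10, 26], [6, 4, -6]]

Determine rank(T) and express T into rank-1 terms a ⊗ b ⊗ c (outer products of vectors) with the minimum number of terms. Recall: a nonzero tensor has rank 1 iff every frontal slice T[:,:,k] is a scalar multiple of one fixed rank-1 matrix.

rank(T) = 2

Lower bound: in the mode-1 unfolding of T (rows indexed by i, columns by (j,k)) the 2×2 minor on rows i ∈ {1, 2}, columns (j,k) ∈ {(1,3), (2,1)} is det [[18, -4], [6, 6]] = 132 ≠ 0, so that unfolding has rank ≥ 2 and hence rank(T) ≥ 2 (CP rank is at least every unfolding rank, though it can be larger).
Upper bound: with S_k = T[:,:,k], the two rank-1 terms a₁b₁ᵀ, a₂b₂ᵀ are the rank-1 members of the pencil x·S₁ + y·S₃.
The 2×2 minor of x·S₁ + y·S₃ on rows {1,2}, columns {1,2} is 132·xy + 132·y² = 132·(y)(x + y), vanishing at (x:y) = (1:0) and (1:-1).
M₁ = S₁ = [[0, -4, 8], [0, 6, -12]] = (-2)·[2, -3][0, 1, -2]ᵀ and M₂ = S₁ − S₃ = [[-18, 6, -18], [-6, 2, -6]] = (-2)·[3, 1][3, -1, 3]ᵀ, so take a₁ = [2, -3], b₁ = [0, 1, -2], a₂ = [3, 1], b₂ = [3, -1, 3].
Each slice is an integer combination of E₁ = a₁b₁ᵀ and E₂ = a₂b₂ᵀ: S₁ = −2·E₁, S₂ = −3·E₁, S₃ = −2·E₁ + 2·E₂; reading off coefficients, c₁ = [-2, -3, -2] and c₂ = [0, 0, 2].
Hence T = [2, -3] ⊗ [0, 1, -2] ⊗ [-2, -3, -2] + [3, 1] ⊗ [3, -1, 3] ⊗ [0, 0, 2], so rank(T) ≤ 2.
These bounds meet, so rank(T) = 2.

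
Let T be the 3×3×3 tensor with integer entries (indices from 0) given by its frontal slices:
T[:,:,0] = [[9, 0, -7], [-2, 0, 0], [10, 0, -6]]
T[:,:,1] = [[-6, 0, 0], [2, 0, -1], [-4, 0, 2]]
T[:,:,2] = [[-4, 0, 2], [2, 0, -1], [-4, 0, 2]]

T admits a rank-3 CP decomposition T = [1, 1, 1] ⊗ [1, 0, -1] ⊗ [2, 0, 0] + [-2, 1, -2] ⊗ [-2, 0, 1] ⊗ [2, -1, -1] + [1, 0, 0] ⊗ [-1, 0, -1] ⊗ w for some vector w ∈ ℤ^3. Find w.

Subtract the known terms from T to get the rank-1 residual R = [1, 0, 0] ⊗ [-1, 0, -1] ⊗ w, so R[i,j,k] = a[i]·b[j]·w[k]. Pick indices with nonzero a[0]·b[0] = (1)·(-1) = -1. Only the fibre through (0,0,·) is needed: R[0,0,:] = T[0,0,:] − Σₗ aₗ[0]bₗ[0]cₗ = [9, -6, -4] − (1)·(1)·[2, 0, 0] − (-2)·(-2)·[2, -1, -1] = [-1, -2, 0]. Then w[k] = R[0,0,k] / -1 for each k, giving w = [-1, -2, 0] / -1 = [1, 2, 0].

w = [1, 2, 0]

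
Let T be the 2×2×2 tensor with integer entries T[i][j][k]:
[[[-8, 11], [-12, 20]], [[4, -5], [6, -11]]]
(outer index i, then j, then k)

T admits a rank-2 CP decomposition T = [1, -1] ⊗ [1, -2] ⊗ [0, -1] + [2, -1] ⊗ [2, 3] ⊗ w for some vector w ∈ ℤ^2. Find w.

Subtract the known terms from T to get the rank-1 residual R = [2, -1] ⊗ [2, 3] ⊗ w, so R[i,j,k] = a[i]·b[j]·w[k]. Pick indices with nonzero a[0]·b[0] = (2)·(2) = 4. Only the fibre through (0,0,·) is needed: R[0,0,:] = T[0,0,:] − Σₗ aₗ[0]bₗ[0]cₗ = [-8, 11] − (1)·(1)·[0, -1] = [-8, 12]. Then w[k] = R[0,0,k] / 4 for each k, giving w = [-8, 12] / 4 = [-2, 3].

w = [-2, 3]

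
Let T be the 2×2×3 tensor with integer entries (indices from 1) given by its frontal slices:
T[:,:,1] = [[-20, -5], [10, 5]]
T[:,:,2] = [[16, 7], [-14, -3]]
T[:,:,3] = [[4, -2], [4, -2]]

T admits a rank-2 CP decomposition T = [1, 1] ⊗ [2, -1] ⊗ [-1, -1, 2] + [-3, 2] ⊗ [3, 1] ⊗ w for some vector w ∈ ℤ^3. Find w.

w = [2, -2, 0]

Subtract the known terms from T to get the rank-1 residual R = [-3, 2] ⊗ [3, 1] ⊗ w, so R[i,j,k] = a[i]·b[j]·w[k]. Pick indices with nonzero a[1]·b[1] = (-3)·(3) = -9. Only the fibre through (1,1,·) is needed: R[1,1,:] = T[1,1,:] − Σₗ aₗ[1]bₗ[1]cₗ = [-20, 16, 4] − (1)·(2)·[-1, -1, 2] = [-18, 18, 0]. Then w[k] = R[1,1,k] / -9 for each k, giving w = [-18, 18, 0] / -9 = [2, -2, 0].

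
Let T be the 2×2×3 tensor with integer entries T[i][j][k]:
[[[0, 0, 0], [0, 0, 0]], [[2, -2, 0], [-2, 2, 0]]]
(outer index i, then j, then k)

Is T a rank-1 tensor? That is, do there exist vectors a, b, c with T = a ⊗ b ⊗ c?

If T = a ⊗ b ⊗ c then every fibre of T is a multiple of the corresponding factor, so read the factors off the fibres through the nonzero entry T[1,0,0] = 2.
The mode-1 fibre T[:,0,0] = [0, 2] gives a = [0, 1] (primitive direction); the mode-2 fibre T[1,:,0] = [2, -2] gives b = [1, -1]; then c[k] = T[1,0,k] / (a[1]·b[0]) = [2, -2, 0] / 1 = [2, -2, 0].
Expanding [0, 1] ⊗ [1, -1] ⊗ [2, -2, 0] reproduces all 12 entries of T, so T = [0, 1] ⊗ [1, -1] ⊗ [2, -2, 0] and rank(T) ≤ 1.
Equivalently every frontal slice T[:,:,k] is c[k] times the rank-1 matrix [0, 1] ⊗ [1, -1]. So T has rank 1 (it is nonzero).

Yes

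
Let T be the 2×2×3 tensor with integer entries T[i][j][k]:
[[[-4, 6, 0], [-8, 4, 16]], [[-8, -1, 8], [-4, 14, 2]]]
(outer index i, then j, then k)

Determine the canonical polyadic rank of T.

Lower bound: the mode-3 unfolding of T (rows indexed by k, columns by (i,j) = (0,0), (0,1), (1,0), (1,1)) is [[-4, -8, -8, -4], [6, 4, -1, 14], [0, 16, 8, 2]].
There the 3×3 minor on rows k ∈ {0, 1, 2}, columns (i,j) ∈ {(0,0), (0,1), (1,0)} is det [[-4, -8, -8], [6, 4, -1], [0, 16, 8]] = -576 ≠ 0, so this unfolding has rank ≥ 3; CP rank is at least every unfolding rank, so rank(T) ≥ 3. (Flattening ranks never certify an upper bound on CP rank; for that we must actually write T with 3 rank-1 terms.)
Upper bound: T is a sum of 3 rank-1 terms, T = [0, 1] ⊗ [1, -1] ⊗ [-4, -4, 2] + [1, 1] ⊗ [1, 2] ⊗ [-4, 4, 4] + [2, -1] ⊗ [1, -2] ⊗ [0, 1, -2] (written with every a and b primitive with positive leading entry and the scale carried by c; CP decompositions are not unique, and this one is verified by expanding entrywise), so rank(T) ≤ 3.
These bounds meet, so rank(T) = 3.

3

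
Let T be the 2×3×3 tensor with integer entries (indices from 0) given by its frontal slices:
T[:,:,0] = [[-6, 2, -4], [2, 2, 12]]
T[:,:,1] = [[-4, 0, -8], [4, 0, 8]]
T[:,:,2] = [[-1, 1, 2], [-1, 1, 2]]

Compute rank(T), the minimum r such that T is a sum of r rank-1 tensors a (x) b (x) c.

Lower bound: the mode-2 unfolding of T (rows indexed by j, columns by (i,k) = (0,0), (0,1), (0,2), (1,0), (1,1), (1,2)) is [[-6, -4, -1, 2, 4, -1], [2, 0, 1, 2, 0, 1], [-4, -8, 2, 12, 8, 2]].
There the 2×2 minor on rows j ∈ {0, 1}, columns (i,k) ∈ {(0,0), (0,1)} is det [[-6, -4], [2, 0]] = 8 ≠ 0, so this unfolding has rank ≥ 2; CP rank is at least every unfolding rank, so rank(T) ≥ 2. (Flattening ranks never certify an upper bound on CP rank; for that we must actually write T with 2 rank-1 terms.)
Upper bound — finding two terms. Write S_k = T[:,:,k] for the frontal slices: S₀ = [[-6, 2, -4], [2, 2, 12]], S₁ = [[-4, 0, -8], [4, 0, 8]], S₂ = [[-1, 1, 2], [-1, 1, 2]].
If T = a₁ (x) b₁ (x) c₁ + a₂ (x) b₂ (x) c₂ then each S_k = c₁[k]·a₁b₁ᵀ + c₂[k]·a₂b₂ᵀ. S₀ and S₁ are linearly independent, so a₁b₁ᵀ and a₂b₂ᵀ must span the same plane of matrices: they are the rank-1 matrices of the form x·S₀ + y·S₁.
The 2×2 minor of x·S₀ + y·S₁ on rows {0,1}, columns {0,1} is −16·x² − 16·xy = (-16)·(x + y)(x), vanishing at (x:y) = (1:-1) and (0:1).
M₁ = S₀ − S₁ = [[-2, 2, 4], [-2, 2, 4]] = (-2)·[1, 1][1, -1, -2]ᵀ and M₂ = S₁ = [[-4, 0, -8], [4, 0, 8]] = (-4)·[1, -1][1, 0, 2]ᵀ, so take a₁ = [1, 1], b₁ = [1, -1, -2], a₂ = [1, -1], b₂ = [1, 0, 2].
Each slice is an integer combination of E₁ = a₁b₁ᵀ and E₂ = a₂b₂ᵀ: S₀ = −2·E₁ − 4·E₂, S₁ = −4·E₂, S₂ = −E₁; reading off coefficients, c₁ = [-2, 0, -1] and c₂ = [-4, -4, 0].
Hence T = [1, 1] (x) [1, -1, -2] (x) [-2, 0, -1] + [1, -1] (x) [1, 0, 2] (x) [-4, -4, 0], so rank(T) ≤ 2.
These bounds meet, so rank(T) = 2.

2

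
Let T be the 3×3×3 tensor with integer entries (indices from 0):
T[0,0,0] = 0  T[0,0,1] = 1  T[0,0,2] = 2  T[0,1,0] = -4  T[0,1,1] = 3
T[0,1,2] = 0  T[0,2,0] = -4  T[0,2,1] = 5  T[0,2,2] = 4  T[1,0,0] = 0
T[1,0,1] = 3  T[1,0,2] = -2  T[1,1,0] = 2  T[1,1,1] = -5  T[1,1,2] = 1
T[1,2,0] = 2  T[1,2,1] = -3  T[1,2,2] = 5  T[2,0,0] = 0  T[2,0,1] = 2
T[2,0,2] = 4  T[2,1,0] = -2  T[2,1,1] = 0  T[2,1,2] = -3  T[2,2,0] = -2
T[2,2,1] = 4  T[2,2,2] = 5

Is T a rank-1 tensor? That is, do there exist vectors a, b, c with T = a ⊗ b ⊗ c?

No

The mode-3 unfolding of T (rows indexed by k, columns by (i,j) = (0,0), (0,1), (0,2), (1,0), (1,1), (1,2), (2,0), (2,1), (2,2)) is [[0, -4, -4, 0, 2, 2, 0, -2, -2], [1, 3, 5, 3, -5, -3, 2, 0, 4], [2, 0, 4, -2, 1, 5, 4, -3, 5]].
There the 3×3 minor on rows k ∈ {0, 1, 2}, columns (i,j) ∈ {(0,0), (0,1), (1,0)} is det [[0, -4, 0], [1, 3, 3], [2, 0, -2]] = -32 ≠ 0, so this unfolding has rank ≥ 3; CP rank is at least every unfolding rank, so rank(T) ≥ 3.
In particular rank(T) ≥ 3 > 1, so T is not rank-1.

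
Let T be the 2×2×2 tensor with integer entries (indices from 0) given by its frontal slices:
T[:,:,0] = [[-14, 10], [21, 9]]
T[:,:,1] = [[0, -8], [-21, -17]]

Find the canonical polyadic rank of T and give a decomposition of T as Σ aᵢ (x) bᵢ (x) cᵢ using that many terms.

Lower bound: the mode-1 unfolding of T (rows indexed by i, columns by (j,k) = (0,0), (0,1), (1,0), (1,1)) is [[-14, 0, 10, -8], [21, -21, 9, -17]].
There the 2×2 minor on rows i ∈ {0, 1}, columns (j,k) ∈ {(0,0), (0,1)} is det [[-14, 0], [21, -21]] = 294 ≠ 0, so this unfolding has rank ≥ 2; CP rank is at least every unfolding rank, so rank(T) ≥ 2. (This is only a lower bound: in general the CP rank may exceed every unfolding rank, so we still need to exhibit 2 rank-1 terms summing to T.)
Upper bound — finding two terms. Write S_k = T[:,:,k] for the frontal slices: S₀ = [[-14, 10], [21, 9]], S₁ = [[0, -8], [-21, -17]].
If T = a₁ (x) b₁ (x) c₁ + a₂ (x) b₂ (x) c₂ then each S_k = c₁[k]·a₁b₁ᵀ + c₂[k]·a₂b₂ᵀ. S₀ and S₁ are linearly independent, so a₁b₁ᵀ and a₂b₂ᵀ must span the same plane of matrices: they are the rank-1 matrices of the form x·S₀ + y·S₁.
det(x·S₀ + y·S₁) is −336·x² + 616·xy − 168·y² = (-56)·(2·x − 3·y)(3·x − y), vanishing at (x:y) = (3:2) and (1:3).
M₁ = 3·S₀ + 2·S₁ = [[-42, 14], [21, -7]] = (-7)·[2, -1][3, -1]ᵀ and M₂ = S₀ + 3·S₁ = [[-14, -14], [-42, -42]] = (-14)·[1, 3][1, 1]ᵀ, so take a₁ = [2, -1], b₁ = [3, -1], a₂ = [1, 3], b₂ = [1, 1].
Each slice is an integer combination of E₁ = a₁b₁ᵀ and E₂ = a₂b₂ᵀ: S₀ = −3·E₁ + 4·E₂, S₁ = E₁ − 6·E₂; reading off coefficients, c₁ = [-3, 1] and c₂ = [4, -6].
Hence T = [2, -1] (x) [3, -1] (x) [-3, 1] + [1, 3] (x) [1, 1] (x) [4, -6], so rank(T) ≤ 2.
These bounds meet, so rank(T) = 2.
Check entry T[1,0,1] = -21: (-1)·(3)·(1) + (3)·(1)·(-6) = -21.

rank(T) = 2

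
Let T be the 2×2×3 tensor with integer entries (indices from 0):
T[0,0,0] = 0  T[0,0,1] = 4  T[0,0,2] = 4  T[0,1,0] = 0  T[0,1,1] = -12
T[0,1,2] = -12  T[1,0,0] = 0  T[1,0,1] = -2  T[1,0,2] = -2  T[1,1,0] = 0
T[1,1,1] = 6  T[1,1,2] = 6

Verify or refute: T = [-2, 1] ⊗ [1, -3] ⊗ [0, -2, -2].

Reconstruct entrywise from the claimed factors. For example, T[1,0,0] = 0 and Σₗ aₗ[1]bₗ[0]cₗ[0] = (1)·(1)·(0) = 0; checking all 12 entries, every one matches. The claim holds.

Yes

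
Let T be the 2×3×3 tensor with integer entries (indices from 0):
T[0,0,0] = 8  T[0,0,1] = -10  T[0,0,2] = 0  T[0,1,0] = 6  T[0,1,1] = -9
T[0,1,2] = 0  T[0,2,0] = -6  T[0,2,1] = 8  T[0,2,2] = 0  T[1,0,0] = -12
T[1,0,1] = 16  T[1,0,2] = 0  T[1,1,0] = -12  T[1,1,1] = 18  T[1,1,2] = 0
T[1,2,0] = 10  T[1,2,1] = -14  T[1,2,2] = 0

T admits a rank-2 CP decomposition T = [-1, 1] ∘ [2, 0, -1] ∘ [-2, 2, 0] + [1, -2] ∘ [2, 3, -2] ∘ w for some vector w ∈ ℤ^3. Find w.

Subtract the known terms from T to get the rank-1 residual R = [1, -2] ∘ [2, 3, -2] ∘ w, so R[i,j,k] = a[i]·b[j]·w[k]. Pick indices with nonzero a[0]·b[0] = (1)·(2) = 2. Only the fibre through (0,0,·) is needed: R[0,0,:] = T[0,0,:] − Σₗ aₗ[0]bₗ[0]cₗ = [8, -10, 0] − (-1)·(2)·[-2, 2, 0] = [4, -6, 0]. Then w[k] = R[0,0,k] / 2 for each k, giving w = [4, -6, 0] / 2 = [2, -3, 0].

w = [2, -3, 0]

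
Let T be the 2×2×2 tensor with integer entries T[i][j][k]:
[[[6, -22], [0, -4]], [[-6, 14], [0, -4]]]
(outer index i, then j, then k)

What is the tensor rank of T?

Lower bound: the mode-1 unfolding of T (rows indexed by i, columns by (j,k) = (0,0), (0,1), (1,0), (1,1)) is [[6, -22, 0, -4], [-6, 14, 0, -4]].
There the 2×2 minor on rows i ∈ {0, 1}, columns (j,k) ∈ {(0,0), (0,1)} is det [[6, -22], [-6, 14]] = -48 ≠ 0, so this unfolding has rank ≥ 2; CP rank is at least every unfolding rank, so rank(T) ≥ 2. (Flattening ranks never certify an upper bound on CP rank; for that we must actually write T with 2 rank-1 terms.)
Upper bound — finding two terms. Write S_k = T[:,:,k] for the frontal slices: S₀ = [[6, 0], [-6, 0]], S₁ = [[-22, -4], [14, -4]].
If T = a₁ ∘ b₁ ∘ c₁ + a₂ ∘ b₂ ∘ c₂ then each S_k = c₁[k]·a₁b₁ᵀ + c₂[k]·a₂b₂ᵀ. S₀ and S₁ are linearly independent, so a₁b₁ᵀ and a₂b₂ᵀ must span the same plane of matrices: they are the rank-1 matrices of the form x·S₀ + y·S₁.
det(x·S₀ + y·S₁) is −48·xy + 144·y² = (-48)·(x − 3·y)(y), vanishing at (x:y) = (3:1) and (1:0).
M₁ = 3·S₀ + S₁ = [[-4, -4], [-4, -4]] = (-4)·[1, 1][1, 1]ᵀ and M₂ = S₀ = [[6, 0], [-6, 0]] = 6·[1, -1][1, 0]ᵀ, so take a₁ = [1, 1], b₁ = [1, 1], a₂ = [1, -1], b₂ = [1, 0].
Each slice is an integer combination of E₁ = a₁b₁ᵀ and E₂ = a₂b₂ᵀ: S₀ = 6·E₂, S₁ = −4·E₁ − 18·E₂; reading off coefficients, c₁ = [0, -4] and c₂ = [6, -18].
Hence T = [1, 1] ∘ [1, 1] ∘ [0, -4] + [1, -1] ∘ [1, 0] ∘ [6, -18], so rank(T) ≤ 2.
These bounds meet, so rank(T) = 2.

2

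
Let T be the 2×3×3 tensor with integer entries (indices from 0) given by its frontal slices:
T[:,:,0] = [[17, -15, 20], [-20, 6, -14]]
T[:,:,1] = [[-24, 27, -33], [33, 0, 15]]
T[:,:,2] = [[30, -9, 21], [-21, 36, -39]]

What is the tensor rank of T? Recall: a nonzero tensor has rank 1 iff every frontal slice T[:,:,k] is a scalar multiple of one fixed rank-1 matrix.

2

Lower bound: in the mode-2 unfolding of T (rows indexed by j, columns by (i,k)) the 2×2 minor on rows j ∈ {0, 1}, columns (i,k) ∈ {(0,0), (0,1)} is det [[17, -24], [-15, 27]] = 99 ≠ 0, so that unfolding has rank ≥ 2 and hence rank(T) ≥ 2 (CP rank is at least every unfolding rank, though it can be larger).
Upper bound: with S_k = T[:,:,k], the two rank-1 terms a₁b₁ᵀ, a₂b₂ᵀ are the rank-1 members of the pencil x·S₀ + y·S₁.
The 2×2 minor of x·S₀ + y·S₁ on rows {0,1}, columns {0,1} is −198·x² + 891·xy − 891·y² = (-99)·(2·x − 3·y)(x − 3·y), vanishing at (x:y) = (3:2) and (3:1).
M₁ = 3·S₀ + 2·S₁ = [[3, 9, -6], [6, 18, -12]] = 3·(1, 2)(1, 3, -2)ᵀ and M₂ = 3·S₀ + S₁ = [[27, -18, 27], [-27, 18, -27]] = 9·(1, -1)(3, -2, 3)ᵀ, so take a₁ = (1, 2), b₁ = (1, 3, -2), a₂ = (1, -1), b₂ = (3, -2, 3).
Each slice is an integer combination of E₁ = a₁b₁ᵀ and E₂ = a₂b₂ᵀ: S₀ = −E₁ + 6·E₂, S₁ = 3·E₁ − 9·E₂, S₂ = 3·E₁ + 9·E₂; reading off coefficients, c₁ = (-1, 3, 3) and c₂ = (6, -9, 9).
Hence T = (1, 2) ⊗ (1, 3, -2) ⊗ (-1, 3, 3) + (1, -1) ⊗ (3, -2, 3) ⊗ (6, -9, 9), so rank(T) ≤ 2.
These bounds meet, so rank(T) = 2.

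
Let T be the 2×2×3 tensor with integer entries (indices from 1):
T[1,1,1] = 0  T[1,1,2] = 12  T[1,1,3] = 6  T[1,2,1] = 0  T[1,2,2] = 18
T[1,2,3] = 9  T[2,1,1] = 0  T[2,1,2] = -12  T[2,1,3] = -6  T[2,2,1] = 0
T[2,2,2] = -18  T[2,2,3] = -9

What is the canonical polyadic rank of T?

Lower bound: T ≠ 0 (e.g. T[1,1,2] = 12), so rank(T) ≥ 1.
Upper bound: the mode-1 fibre T[:,1,2] = [12, -12] gives a = [1, -1] (primitive direction); the mode-2 fibre T[1,:,2] = [12, 18] gives b = [2, 3]; then c[k] = T[1,1,k] / (a[1]·b[1]) = [0, 12, 6] / 2 = [0, 6, 3].
Expanding [1, -1] ⊗ [2, 3] ⊗ [0, 6, 3] reproduces all 12 entries of T, so T = [1, -1] ⊗ [2, 3] ⊗ [0, 6, 3] and rank(T) ≤ 1.
These bounds meet, so rank(T) = 1.

1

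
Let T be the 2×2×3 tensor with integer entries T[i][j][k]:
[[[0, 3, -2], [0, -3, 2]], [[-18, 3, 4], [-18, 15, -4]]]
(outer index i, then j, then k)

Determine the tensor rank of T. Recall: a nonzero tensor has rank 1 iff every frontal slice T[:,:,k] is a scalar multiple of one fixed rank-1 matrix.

Lower bound: the mode-3 unfolding of T (rows indexed by k, columns by (i,j) = (0,0), (0,1), (1,0), (1,1)) is [[0, 0, -18, -18], [3, -3, 3, 15], [-2, 2, 4, -4]].
There the 2×2 minor on rows k ∈ {0, 1}, columns (i,j) ∈ {(0,0), (1,0)} is det [[0, -18], [3, 3]] = 54 ≠ 0, so this unfolding has rank ≥ 2; CP rank is at least every unfolding rank, so rank(T) ≥ 2. (Flattening ranks never certify an upper bound on CP rank; for that we must actually write T with 2 rank-1 terms.)
Upper bound — finding two terms. Write S_k = T[:,:,k] for the frontal slices: S₀ = [[0, 0], [-18, -18]], S₁ = [[3, -3], [3, 15]], S₂ = [[-2, 2], [4, -4]].
If T = a₁ ⊗ b₁ ⊗ c₁ + a₂ ⊗ b₂ ⊗ c₂ then each S_k = c₁[k]·a₁b₁ᵀ + c₂[k]·a₂b₂ᵀ. S₀ and S₁ are linearly independent, so a₁b₁ᵀ and a₂b₂ᵀ must span the same plane of matrices: they are the rank-1 matrices of the form x·S₀ + y·S₁.
det(x·S₀ + y·S₁) is −108·xy + 54·y² = (-54)·(2·x − y)(y), vanishing at (x:y) = (1:2) and (1:0).
M₁ = S₀ + 2·S₁ = [[6, -6], [-12, 12]] = 6·(1, -2)(1, -1)ᵀ and M₂ = S₀ = [[0, 0], [-18, -18]] = (-18)·(0, 1)(1, 1)ᵀ, so take a₁ = (1, -2), b₁ = (1, -1), a₂ = (0, 1), b₂ = (1, 1).
Each slice is an integer combination of E₁ = a₁b₁ᵀ and E₂ = a₂b₂ᵀ: S₀ = −18·E₂, S₁ = 3·E₁ + 9·E₂, S₂ = −2·E₁; reading off coefficients, c₁ = (0, 3, -2) and c₂ = (-18, 9, 0).
Hence T = (1, -2) ⊗ (1, -1) ⊗ (0, 3, -2) + (0, 1) ⊗ (1, 1) ⊗ (-18, 9, 0), so rank(T) ≤ 2.
These bounds meet, so rank(T) = 2.
Check entry T[0,0,0] = 0: (1)·(1)·(0) + (0)·(1)·(-18) = 0.

2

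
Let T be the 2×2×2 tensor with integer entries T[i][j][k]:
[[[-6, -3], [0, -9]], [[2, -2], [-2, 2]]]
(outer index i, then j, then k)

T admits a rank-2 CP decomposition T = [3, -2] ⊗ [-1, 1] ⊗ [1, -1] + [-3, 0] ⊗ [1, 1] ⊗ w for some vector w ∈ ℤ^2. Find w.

Subtract the known terms from T to get the rank-1 residual R = [-3, 0] ⊗ [1, 1] ⊗ w, so R[i,j,k] = a[i]·b[j]·w[k]. Pick indices with nonzero a[0]·b[0] = (-3)·(1) = -3. Only the fibre through (0,0,·) is needed: R[0,0,:] = T[0,0,:] − Σₗ aₗ[0]bₗ[0]cₗ = [-6, -3] − (3)·(-1)·[1, -1] = [-3, -6]. Then w[k] = R[0,0,k] / -3 for each k, giving w = [-3, -6] / -3 = [1, 2].

w = [1, 2]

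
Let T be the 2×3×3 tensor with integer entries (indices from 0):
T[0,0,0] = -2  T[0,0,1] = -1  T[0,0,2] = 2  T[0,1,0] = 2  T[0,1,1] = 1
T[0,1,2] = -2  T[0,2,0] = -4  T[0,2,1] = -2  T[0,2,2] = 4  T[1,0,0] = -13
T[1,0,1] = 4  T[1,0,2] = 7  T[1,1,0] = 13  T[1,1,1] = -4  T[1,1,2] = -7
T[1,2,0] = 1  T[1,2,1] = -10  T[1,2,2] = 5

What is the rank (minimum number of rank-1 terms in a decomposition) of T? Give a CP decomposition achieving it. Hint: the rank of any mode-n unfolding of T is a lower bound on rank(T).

rank(T) = 2

Lower bound: the mode-3 unfolding of T (rows indexed by k, columns by (i,j) = (0,0), (0,1), (0,2), (1,0), (1,1), (1,2)) is [[-2, 2, -4, -13, 13, 1], [-1, 1, -2, 4, -4, -10], [2, -2, 4, 7, -7, 5]].
There the 2×2 minor on rows k ∈ {0, 1}, columns (i,j) ∈ {(0,0), (1,0)} is det [[-2, -13], [-1, 4]] = -21 ≠ 0, so this unfolding has rank ≥ 2; CP rank is at least every unfolding rank, so rank(T) ≥ 2. (Flattening ranks never certify an upper bound on CP rank; for that we must actually write T with 2 rank-1 terms.)
Upper bound — finding two terms. Write S_k = T[:,:,k] for the frontal slices: S₀ = [[-2, 2, -4], [-13, 13, 1]], S₁ = [[-1, 1, -2], [4, -4, -10]], S₂ = [[2, -2, 4], [7, -7, 5]].
If T = a₁ ⊗ b₁ ⊗ c₁ + a₂ ⊗ b₂ ⊗ c₂ then each S_k = c₁[k]·a₁b₁ᵀ + c₂[k]·a₂b₂ᵀ. S₀ and S₁ are linearly independent, so a₁b₁ᵀ and a₂b₂ᵀ must span the same plane of matrices: they are the rank-1 matrices of the form x·S₀ + y·S₁.
The 2×2 minor of x·S₀ + y·S₁ on rows {0,1}, columns {0,2} is −54·x² + 9·xy + 18·y² = (-9)·(3·x − 2·y)(2·x + y), vanishing at (x:y) = (2:3) and (1:-2).
M₁ = 2·S₀ + 3·S₁ = [[-7, 7, -14], [-14, 14, -28]] = (-7)·[1, 2][1, -1, 2]ᵀ and M₂ = S₀ − 2·S₁ = [[0, 0, 0], [-21, 21, 21]] = (-21)·[0, 1][1, -1, -1]ᵀ, so take a₁ = [1, 2], b₁ = [1, -1, 2], a₂ = [0, 1], b₂ = [1, -1, -1].
Each slice is an integer combination of E₁ = a₁b₁ᵀ and E₂ = a₂b₂ᵀ: S₀ = −2·E₁ − 9·E₂, S₁ = −E₁ + 6·E₂, S₂ = 2·E₁ + 3·E₂; reading off coefficients, c₁ = [-2, -1, 2] and c₂ = [-9, 6, 3].
Hence T = [1, 2] ⊗ [1, -1, 2] ⊗ [-2, -1, 2] + [0, 1] ⊗ [1, -1, -1] ⊗ [-9, 6, 3], so rank(T) ≤ 2.
These bounds meet, so rank(T) = 2.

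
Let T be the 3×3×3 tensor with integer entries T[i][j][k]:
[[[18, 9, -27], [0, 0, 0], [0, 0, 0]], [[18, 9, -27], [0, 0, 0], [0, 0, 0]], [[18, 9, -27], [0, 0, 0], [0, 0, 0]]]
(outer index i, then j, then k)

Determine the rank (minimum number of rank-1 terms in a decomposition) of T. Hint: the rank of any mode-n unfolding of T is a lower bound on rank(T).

1

Lower bound: T ≠ 0 (e.g. T[0,0,0] = 18), so rank(T) ≥ 1.
Upper bound: if T = a ∘ b ∘ c then every fibre of T is a multiple of the corresponding factor, so read the factors off the fibres through the nonzero entry T[0,0,0] = 18.
The mode-1 fibre T[:,0,0] = [18, 18, 18] gives a = [1, 1, 1] (primitive direction); the mode-2 fibre T[0,:,0] = [18, 0, 0] gives b = [1, 0, 0]; then c[k] = T[0,0,k] / (a[0]·b[0]) = [18, 9, -27] / 1 = [18, 9, -27].
Expanding [1, 1, 1] ∘ [1, 0, 0] ∘ [18, 9, -27] reproduces all 27 entries of T, so T = [1, 1, 1] ∘ [1, 0, 0] ∘ [18, 9, -27] and rank(T) ≤ 1.
These bounds meet, so rank(T) = 1.
Check entry T[1,1,0] = 0: (1)·(0)·(18) = 0.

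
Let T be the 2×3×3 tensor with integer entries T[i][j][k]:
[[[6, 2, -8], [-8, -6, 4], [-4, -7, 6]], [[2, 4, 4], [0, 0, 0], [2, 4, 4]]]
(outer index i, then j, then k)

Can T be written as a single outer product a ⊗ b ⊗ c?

No

The mode-2 unfolding of T (rows indexed by j, columns by (i,k) = (0,0), (0,1), (0,2), (1,0), (1,1), (1,2)) is [[6, 2, -8, 2, 4, 4], [-8, -6, 4, 0, 0, 0], [-4, -7, 6, 2, 4, 4]].
There the 3×3 minor on rows j ∈ {0, 1, 2}, columns (i,k) ∈ {(0,0), (0,1), (0,2)} is det [[6, 2, -8], [-8, -6, 4], [-4, -7, 6]] = -240 ≠ 0, so this unfolding has rank ≥ 3; CP rank is at least every unfolding rank, so rank(T) ≥ 3.
In particular rank(T) ≥ 3 > 1, so T is not rank-1.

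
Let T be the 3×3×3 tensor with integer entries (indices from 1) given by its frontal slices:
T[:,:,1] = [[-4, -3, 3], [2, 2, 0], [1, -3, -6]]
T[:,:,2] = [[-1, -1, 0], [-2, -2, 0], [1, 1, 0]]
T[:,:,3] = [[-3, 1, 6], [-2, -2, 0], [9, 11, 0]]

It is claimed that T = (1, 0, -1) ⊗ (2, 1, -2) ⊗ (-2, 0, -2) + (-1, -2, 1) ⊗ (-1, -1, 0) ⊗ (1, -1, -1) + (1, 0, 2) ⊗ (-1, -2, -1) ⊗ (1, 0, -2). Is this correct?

Reconstruct entrywise from the claimed factors. For example, T[2,1,2] = -2 and Σₗ aₗ[2]bₗ[1]cₗ[2] = (0)·(2)·(0) + (-2)·(-1)·(-1) + (0)·(-1)·(0) = -2; checking all 27 entries, every one matches. The claim holds.

Yes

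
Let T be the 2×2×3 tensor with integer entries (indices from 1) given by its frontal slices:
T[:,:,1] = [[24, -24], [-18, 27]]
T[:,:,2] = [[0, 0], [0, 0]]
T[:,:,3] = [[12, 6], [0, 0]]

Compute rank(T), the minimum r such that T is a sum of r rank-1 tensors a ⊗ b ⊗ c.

Lower bound: the mode-3 unfolding of T (rows indexed by k, columns by (i,j) = (1,1), (1,2), (2,1), (2,2)) is [[24, -24, -18, 27], [0, 0, 0, 0], [12, 6, 0, 0]].
There the 2×2 minor on rows k ∈ {1, 3}, columns (i,j) ∈ {(1,1), (1,2)} is det [[24, -24], [12, 6]] = 432 ≠ 0, so this unfolding has rank ≥ 2; CP rank is at least every unfolding rank, so rank(T) ≥ 2. (Unfolding ranks only ever bound the CP rank from below — rank(T) can be strictly larger than all of them — so the matching upper bound has to come from an explicit 2-term decomposition.)
Upper bound — finding two terms. Write S_k = T[:,:,k] for the frontal slices: S₁ = [[24, -24], [-18, 27]], S₂ = [[0, 0], [0, 0]], S₃ = [[12, 6], [0, 0]].
If T = a₁ ⊗ b₁ ⊗ c₁ + a₂ ⊗ b₂ ⊗ c₂ then each S_k = c₁[k]·a₁b₁ᵀ + c₂[k]·a₂b₂ᵀ. S₁ and S₃ are linearly independent, so a₁b₁ᵀ and a₂b₂ᵀ must span the same plane of matrices: they are the rank-1 matrices of the form x·S₁ + y·S₃.
det(x·S₁ + y·S₃) is 216·x² + 432·xy = 216·(x + 2·y)(x), vanishing at (x:y) = (2:-1) and (0:1).
M₁ = 2·S₁ − S₃ = [[36, -54], [-36, 54]] = 18·(1, -1)(2, -3)ᵀ and M₂ = S₃ = [[12, 6], [0, 0]] = 6·(1, 0)(2, 1)ᵀ, so take a₁ = (1, -1), b₁ = (2, -3), a₂ = (1, 0), b₂ = (2, 1).
Each slice is an integer combination of E₁ = a₁b₁ᵀ and E₂ = a₂b₂ᵀ: S₁ = 9·E₁ + 3·E₂, S₂ = 0, S₃ = 6·E₂; reading off coefficients, c₁ = (9, 0, 0) and c₂ = (3, 0, 6).
Hence T = (1, -1) ⊗ (2, -3) ⊗ (9, 0, 0) + (1, 0) ⊗ (2, 1) ⊗ (3, 0, 6), so rank(T) ≤ 2.
These bounds meet, so rank(T) = 2.

2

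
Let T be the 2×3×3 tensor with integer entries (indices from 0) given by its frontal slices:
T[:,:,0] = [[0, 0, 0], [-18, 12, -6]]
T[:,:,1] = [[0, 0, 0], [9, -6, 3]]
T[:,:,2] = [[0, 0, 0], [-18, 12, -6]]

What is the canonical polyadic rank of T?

Lower bound: T ≠ 0 (e.g. T[1,0,0] = -18), so rank(T) ≥ 1.
Upper bound: if T = a ⊗ b ⊗ c then every fibre of T is a multiple of the corresponding factor, so read the factors off the fibres through the nonzero entry T[1,0,0] = -18.
The mode-1 fibre T[:,0,0] = [0, -18] gives a = [0, 1] (primitive direction); the mode-2 fibre T[1,:,0] = [-18, 12, -6] gives b = [3, -2, 1]; then c[k] = T[1,0,k] / (a[1]·b[0]) = [-18, 9, -18] / 3 = [-6, 3, -6].
Expanding [0, 1] ⊗ [3, -2, 1] ⊗ [-6, 3, -6] reproduces all 18 entries of T, so T = [0, 1] ⊗ [3, -2, 1] ⊗ [-6, 3, -6] and rank(T) ≤ 1.
These bounds meet, so rank(T) = 1.

1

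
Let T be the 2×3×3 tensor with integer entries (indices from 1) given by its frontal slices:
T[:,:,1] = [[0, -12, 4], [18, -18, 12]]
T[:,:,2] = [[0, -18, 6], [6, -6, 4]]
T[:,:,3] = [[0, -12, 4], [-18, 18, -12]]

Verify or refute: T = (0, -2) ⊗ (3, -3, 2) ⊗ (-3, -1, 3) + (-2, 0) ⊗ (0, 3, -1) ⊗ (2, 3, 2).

Reconstruct entrywise from the claimed factors. For example, T[1,3,2] = 6 and Σₗ aₗ[1]bₗ[3]cₗ[2] = (0)·(2)·(-1) + (-2)·(-1)·(3) = 6; checking all 18 entries, every one matches. The claim holds.

Yes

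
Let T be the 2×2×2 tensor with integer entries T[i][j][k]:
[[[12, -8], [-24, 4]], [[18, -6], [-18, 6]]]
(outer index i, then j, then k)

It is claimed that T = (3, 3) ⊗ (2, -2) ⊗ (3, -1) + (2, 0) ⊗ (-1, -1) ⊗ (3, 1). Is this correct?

Yes

Reconstruct entrywise from the claimed factors. For example, T[1,1,1] = 6 and Σₗ aₗ[1]bₗ[1]cₗ[1] = (3)·(-2)·(-1) + (0)·(-1)·(1) = 6; checking all 8 entries, every one matches. The claim holds.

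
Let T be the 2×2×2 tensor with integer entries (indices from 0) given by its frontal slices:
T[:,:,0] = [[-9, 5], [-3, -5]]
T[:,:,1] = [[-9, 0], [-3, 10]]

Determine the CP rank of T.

2

Lower bound: the mode-1 unfolding of T (rows indexed by i, columns by (j,k) = (0,0), (0,1), (1,0), (1,1)) is [[-9, -9, 5, 0], [-3, -3, -5, 10]].
There the 2×2 minor on rows i ∈ {0, 1}, columns (j,k) ∈ {(0,0), (1,0)} is det [[-9, 5], [-3, -5]] = 60 ≠ 0, so this unfolding has rank ≥ 2; CP rank is at least every unfolding rank, so rank(T) ≥ 2. (Flattening ranks never certify an upper bound on CP rank; for that we must actually write T with 2 rank-1 terms.)
Upper bound — finding two terms. Write S_k = T[:,:,k] for the frontal slices: S₀ = [[-9, 5], [-3, -5]], S₁ = [[-9, 0], [-3, 10]].
If T = a₁ ⊗ b₁ ⊗ c₁ + a₂ ⊗ b₂ ⊗ c₂ then each S_k = c₁[k]·a₁b₁ᵀ + c₂[k]·a₂b₂ᵀ. S₀ and S₁ are linearly independent, so a₁b₁ᵀ and a₂b₂ᵀ must span the same plane of matrices: they are the rank-1 matrices of the form x·S₀ + y·S₁.
det(x·S₀ + y·S₁) is 60·x² − 30·xy − 90·y² = 30·(2·x − 3·y)(x + y), vanishing at (x:y) = (3:2) and (1:-1).
M₁ = 3·S₀ + 2·S₁ = [[-45, 15], [-15, 5]] = (-5)·[3, 1][3, -1]ᵀ and M₂ = S₀ − S₁ = [[0, 5], [0, -15]] = 5·[1, -3][0, 1]ᵀ, so take a₁ = [3, 1], b₁ = [3, -1], a₂ = [1, -3], b₂ = [0, 1].
Each slice is an integer combination of E₁ = a₁b₁ᵀ and E₂ = a₂b₂ᵀ: S₀ = −E₁ + 2·E₂, S₁ = −E₁ − 3·E₂; reading off coefficients, c₁ = [-1, -1] and c₂ = [2, -3].
Hence T = [3, 1] ⊗ [3, -1] ⊗ [-1, -1] + [1, -3] ⊗ [0, 1] ⊗ [2, -3], so rank(T) ≤ 2.
These bounds meet, so rank(T) = 2.
Check entry T[0,1,1] = 0: (3)·(-1)·(-1) + (1)·(1)·(-3) = 0.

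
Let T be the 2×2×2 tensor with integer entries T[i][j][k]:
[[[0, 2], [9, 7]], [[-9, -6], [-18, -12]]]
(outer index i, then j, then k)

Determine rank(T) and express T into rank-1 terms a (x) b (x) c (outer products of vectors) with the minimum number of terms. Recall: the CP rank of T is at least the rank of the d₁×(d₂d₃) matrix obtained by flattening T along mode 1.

Lower bound: the mode-2 unfolding of T (rows indexed by j, columns by (i,k) = (0,0), (0,1), (1,0), (1,1)) is [[0, 2, -9, -6], [9, 7, -18, -12]].
There the 2×2 minor on rows j ∈ {0, 1}, columns (i,k) ∈ {(0,0), (0,1)} is det [[0, 2], [9, 7]] = -18 ≠ 0, so this unfolding has rank ≥ 2; CP rank is at least every unfolding rank, so rank(T) ≥ 2. (Unfolding ranks only ever bound the CP rank from below — rank(T) can be strictly larger than all of them — so the matching upper bound has to come from an explicit 2-term decomposition.)
Upper bound — finding two terms. Write S_k = T[:,:,k] for the frontal slices: S₀ = [[0, 9], [-9, -18]], S₁ = [[2, 7], [-6, -12]].
If T = a₁ (x) b₁ (x) c₁ + a₂ (x) b₂ (x) c₂ then each S_k = c₁[k]·a₁b₁ᵀ + c₂[k]·a₂b₂ᵀ. S₀ and S₁ are linearly independent, so a₁b₁ᵀ and a₂b₂ᵀ must span the same plane of matrices: they are the rank-1 matrices of the form x·S₀ + y·S₁.
det(x·S₀ + y·S₁) is 81·x² + 81·xy + 18·y² = 9·(3·x + 2·y)(3·x + y), vanishing at (x:y) = (2:-3) and (1:-3).
M₁ = 2·S₀ − 3·S₁ = [[-6, -3], [0, 0]] = (-3)·[1, 0][2, 1]ᵀ and M₂ = S₀ − 3·S₁ = [[-6, -12], [9, 18]] = (-3)·[2, -3][1, 2]ᵀ, so take a₁ = [1, 0], b₁ = [2, 1], a₂ = [2, -3], b₂ = [1, 2].
Each slice is an integer combination of E₁ = a₁b₁ᵀ and E₂ = a₂b₂ᵀ: S₀ = −3·E₁ + 3·E₂, S₁ = −E₁ + 2·E₂; reading off coefficients, c₁ = [-3, -1] and c₂ = [3, 2].
Hence T = [1, 0] (x) [2, 1] (x) [-3, -1] + [2, -3] (x) [1, 2] (x) [3, 2], so rank(T) ≤ 2.
These bounds meet, so rank(T) = 2.

rank(T) = 2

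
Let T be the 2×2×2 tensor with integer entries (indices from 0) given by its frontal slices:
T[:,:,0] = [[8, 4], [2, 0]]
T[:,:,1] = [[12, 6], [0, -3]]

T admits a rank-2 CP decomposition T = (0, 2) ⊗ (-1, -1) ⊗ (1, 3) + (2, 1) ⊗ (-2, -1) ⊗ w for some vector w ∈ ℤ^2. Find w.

Subtract the known terms from T to get the rank-1 residual R = (2, 1) ⊗ (-2, -1) ⊗ w, so R[i,j,k] = a[i]·b[j]·w[k]. Pick indices with nonzero a[0]·b[0] = (2)·(-2) = -4. Only the fibre through (0,0,·) is needed: R[0,0,:] = T[0,0,:] − Σₗ aₗ[0]bₗ[0]cₗ = [8, 12] − (0)·(-1)·(1, 3) = [8, 12]. Then w[k] = R[0,0,k] / -4 for each k, giving w = [8, 12] / -4 = (-2, -3).

w = (-2, -3)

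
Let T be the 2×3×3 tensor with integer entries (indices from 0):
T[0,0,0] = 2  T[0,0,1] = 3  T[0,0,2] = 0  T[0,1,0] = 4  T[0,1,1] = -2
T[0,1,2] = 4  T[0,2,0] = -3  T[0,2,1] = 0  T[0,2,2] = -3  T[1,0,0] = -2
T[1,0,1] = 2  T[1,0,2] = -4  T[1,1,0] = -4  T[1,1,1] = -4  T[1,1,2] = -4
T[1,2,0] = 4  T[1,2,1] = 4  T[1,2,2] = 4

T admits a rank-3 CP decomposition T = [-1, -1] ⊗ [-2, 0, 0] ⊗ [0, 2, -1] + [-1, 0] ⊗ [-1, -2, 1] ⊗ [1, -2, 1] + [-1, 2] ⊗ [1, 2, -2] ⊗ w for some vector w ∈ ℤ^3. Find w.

Subtract the known terms from T to get the rank-1 residual R = [-1, 2] ⊗ [1, 2, -2] ⊗ w, so R[i,j,k] = a[i]·b[j]·w[k]. Pick indices with nonzero a[0]·b[0] = (-1)·(1) = -1. Only the fibre through (0,0,·) is needed: R[0,0,:] = T[0,0,:] − Σₗ aₗ[0]bₗ[0]cₗ = [2, 3, 0] − (-1)·(-2)·[0, 2, -1] − (-1)·(-1)·[1, -2, 1] = [1, 1, 1]. Then w[k] = R[0,0,k] / -1 for each k, giving w = [1, 1, 1] / -1 = [-1, -1, -1].

w = [-1, -1, -1]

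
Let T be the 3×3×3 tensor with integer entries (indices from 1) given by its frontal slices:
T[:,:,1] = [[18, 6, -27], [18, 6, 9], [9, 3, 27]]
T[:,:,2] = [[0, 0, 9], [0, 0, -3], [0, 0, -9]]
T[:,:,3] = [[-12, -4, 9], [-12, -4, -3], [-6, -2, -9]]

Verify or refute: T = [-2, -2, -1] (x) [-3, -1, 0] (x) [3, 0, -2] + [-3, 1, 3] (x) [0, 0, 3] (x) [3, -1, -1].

Reconstruct entrywise from the claimed factors. For example, T[1,2,2] = 0 and Σₗ aₗ[1]bₗ[2]cₗ[2] = (-2)·(-1)·(0) + (-3)·(0)·(-1) = 0; checking all 27 entries, every one matches. The claim holds.

Yes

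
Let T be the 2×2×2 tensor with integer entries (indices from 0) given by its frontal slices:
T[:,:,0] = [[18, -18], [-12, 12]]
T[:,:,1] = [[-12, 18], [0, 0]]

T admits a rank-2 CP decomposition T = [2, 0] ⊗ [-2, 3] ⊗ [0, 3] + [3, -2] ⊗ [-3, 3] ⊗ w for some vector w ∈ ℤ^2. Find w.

Subtract the known terms from T to get the rank-1 residual R = [3, -2] ⊗ [-3, 3] ⊗ w, so R[i,j,k] = a[i]·b[j]·w[k]. Pick indices with nonzero a[0]·b[0] = (3)·(-3) = -9. Only the fibre through (0,0,·) is needed: R[0,0,:] = T[0,0,:] − Σₗ aₗ[0]bₗ[0]cₗ = [18, -12] − (2)·(-2)·[0, 3] = [18, 0]. Then w[k] = R[0,0,k] / -9 for each k, giving w = [18, 0] / -9 = [-2, 0].

w = [-2, 0]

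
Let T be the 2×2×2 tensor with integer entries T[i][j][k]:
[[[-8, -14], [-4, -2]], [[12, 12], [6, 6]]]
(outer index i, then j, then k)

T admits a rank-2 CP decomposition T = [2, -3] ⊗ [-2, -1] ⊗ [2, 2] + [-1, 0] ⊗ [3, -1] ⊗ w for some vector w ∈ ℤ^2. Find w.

Subtract the known terms from T to get the rank-1 residual R = [-1, 0] ⊗ [3, -1] ⊗ w, so R[i,j,k] = a[i]·b[j]·w[k]. Pick indices with nonzero a[0]·b[0] = (-1)·(3) = -3. Only the fibre through (0,0,·) is needed: R[0,0,:] = T[0,0,:] − Σₗ aₗ[0]bₗ[0]cₗ = [-8, -14] − (2)·(-2)·[2, 2] = [0, -6]. Then w[k] = R[0,0,k] / -3 for each k, giving w = [0, -6] / -3 = [0, 2].

w = [0, 2]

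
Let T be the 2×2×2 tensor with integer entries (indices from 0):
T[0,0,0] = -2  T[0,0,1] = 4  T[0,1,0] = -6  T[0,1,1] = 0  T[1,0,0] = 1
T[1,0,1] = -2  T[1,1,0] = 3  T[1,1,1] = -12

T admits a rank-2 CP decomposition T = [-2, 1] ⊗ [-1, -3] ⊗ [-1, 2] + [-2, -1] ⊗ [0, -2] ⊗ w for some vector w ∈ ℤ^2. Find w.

Subtract the known terms from T to get the rank-1 residual R = [-2, -1] ⊗ [0, -2] ⊗ w, so R[i,j,k] = a[i]·b[j]·w[k]. Pick indices with nonzero a[0]·b[1] = (-2)·(-2) = 4. Only the fibre through (0,1,·) is needed: R[0,1,:] = T[0,1,:] − Σₗ aₗ[0]bₗ[1]cₗ = [-6, 0] − (-2)·(-3)·[-1, 2] = [0, -12]. Then w[k] = R[0,1,k] / 4 for each k, giving w = [0, -12] / 4 = [0, -3].

w = [0, -3]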